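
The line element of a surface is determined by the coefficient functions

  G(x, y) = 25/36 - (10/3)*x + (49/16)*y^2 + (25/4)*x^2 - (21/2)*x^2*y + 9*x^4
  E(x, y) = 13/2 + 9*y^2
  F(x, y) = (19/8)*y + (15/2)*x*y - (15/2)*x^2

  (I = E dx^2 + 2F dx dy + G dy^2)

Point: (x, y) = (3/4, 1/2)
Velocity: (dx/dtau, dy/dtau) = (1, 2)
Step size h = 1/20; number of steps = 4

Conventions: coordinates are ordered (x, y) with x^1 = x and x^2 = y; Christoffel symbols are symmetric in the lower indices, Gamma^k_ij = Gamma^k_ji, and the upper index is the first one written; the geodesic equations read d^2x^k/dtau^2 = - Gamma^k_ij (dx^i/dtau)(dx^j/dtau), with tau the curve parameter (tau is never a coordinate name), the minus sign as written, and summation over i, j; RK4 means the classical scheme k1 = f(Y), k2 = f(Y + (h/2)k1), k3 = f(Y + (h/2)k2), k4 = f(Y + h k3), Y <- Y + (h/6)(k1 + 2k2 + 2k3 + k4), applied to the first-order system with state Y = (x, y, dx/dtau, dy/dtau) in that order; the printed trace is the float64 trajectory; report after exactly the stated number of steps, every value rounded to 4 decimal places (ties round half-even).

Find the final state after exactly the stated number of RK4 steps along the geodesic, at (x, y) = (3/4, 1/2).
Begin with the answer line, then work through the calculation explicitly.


Answer: x = 0.9117, y = 0.8404, dx/dtau = 0.6767, dy/dtau = 1.4736

f(Y) = (dx/dtau, dy/dtau, -Gamma^x_ij Y'^i Y'^j, -Gamma^y_ij Y'^i Y'^j) with the Gammas evaluated at the stage position; h = 0.050000; intermediate values shown to 6 dp
step 0: x = 0.7500, y = 0.5000, dx/dtau = 1.0000, dy/dtau = 2.0000
step 1:
  k1: at (x, y) = (0.750000, 0.500000), (dx/dtau, dy/dtau) = (1.000000, 2.000000); Gamma_xxx = -0.126863, Gamma_xxy = 0.586065, Gamma_xyy = 0.136508, Gamma_yxx = -5.074517, Gamma_yxy = 2.871155, Gamma_yyy = -0.587292; k1 = (1.000000, 2.000000, -2.763428, -4.060935)
  k2: at (x, y) = (0.775000, 0.550000), (dx/dtau, dy/dtau) = (0.930914, 1.898477); Gamma_xxx = -0.000821, Gamma_xxy = 0.537198, Gamma_xyy = 0.119971, Gamma_yxx = -4.845173, Gamma_yxy = 2.755723, Gamma_yyy = -0.571582; k2 = (0.930914, 1.898477, -2.330488, -3.481545)
  k3: at (x, y) = (0.773273, 0.547462), (dx/dtau, dy/dtau) = (0.941738, 1.912961); Gamma_xxx = -0.004962, Gamma_xxy = 0.538526, Gamma_xyy = 0.122328, Gamma_yxx = -4.865731, Gamma_yxy = 2.761531, Gamma_yyy = -0.572548; k3 = (0.941738, 1.912961, -2.383569, -3.539377)
  k4: at (x, y) = (0.797087, 0.595648), (dx/dtau, dy/dtau) = (0.880822, 1.823031); Gamma_xxx = 0.101449, Gamma_xxy = 0.495188, Gamma_xyy = 0.105717, Gamma_yxx = -4.673075, Gamma_yxy = 2.665412, Gamma_yyy = -0.556816; k4 = (0.880822, 1.823031, -2.020366, -3.083916)
  Y <- Y + (h/6)(k1 + 2k2 + 2k3 + k4): x = 0.7969, y = 0.5954, dx/dtau = 0.8816, dy/dtau = 1.8234
step 2:
  k1: at (x, y) = (0.796884, 0.595383), (dx/dtau, dy/dtau) = (0.881567, 1.823444); Gamma_xxx = 0.101194, Gamma_xxy = 0.495268, Gamma_xyy = 0.106041, Gamma_yxx = -4.675537, Gamma_yxy = 2.665959, Gamma_yyy = -0.556942; k1 = (0.881567, 1.823444, -2.023502, -3.085551)
  k2: at (x, y) = (0.818924, 0.640969), (dx/dtau, dy/dtau) = (0.830980, 1.746305); Gamma_xxx = 0.190278, Gamma_xxy = 0.456763, Gamma_xyy = 0.090581, Gamma_yxx = -4.519693, Gamma_yxy = 2.587490, Gamma_yyy = -0.541522; k2 = (0.830980, 1.746305, -1.733286, -2.737257)
  k3: at (x, y) = (0.817659, 0.639040), (dx/dtau, dy/dtau) = (0.838235, 1.755013); Gamma_xxx = 0.188139, Gamma_xxy = 0.457686, Gamma_xyy = 0.092320, Gamma_yxx = -4.532673, Gamma_yxy = 2.590838, Gamma_yyy = -0.542406; k3 = (0.838235, 1.755013, -1.763164, -2.767357)
  k4: at (x, y) = (0.838796, 0.683133), (dx/dtau, dy/dtau) = (0.793409, 1.685076); Gamma_xxx = 0.264272, Gamma_xxy = 0.422859, Gamma_xyy = 0.076897, Gamma_yxx = -4.396536, Gamma_yxy = 2.524356, Gamma_yyy = -0.526933; k4 = (0.793409, 1.685076, -1.515394, -2.486072)
  Y <- Y + (h/6)(k1 + 2k2 + 2k3 + k4): x = 0.8387, y = 0.6830, dx/dtau = 0.7938, dy/dtau = 1.6853
step 3:
  k1: at (x, y) = (0.838663, 0.682976), (dx/dtau, dy/dtau) = (0.793802, 1.685270); Gamma_xxx = 0.264264, Gamma_xxy = 0.422875, Gamma_xyy = 0.077138, Gamma_yxx = -4.398143, Gamma_yxy = 2.524619, Gamma_yyy = -0.527034; k1 = (0.793802, 1.685270, -1.517020, -2.486511)
  k2: at (x, y) = (0.858508, 0.725107), (dx/dtau, dy/dtau) = (0.755877, 1.623108); Gamma_xxx = 0.329158, Gamma_xxy = 0.391263, Gamma_xyy = 0.062630, Gamma_yxx = -4.283077, Gamma_yxy = 2.469089, Gamma_yyy = -0.511844; k2 = (0.755877, 1.623108, -1.313119, -2.262923)
  k3: at (x, y) = (0.857560, 0.723553), (dx/dtau, dy/dtau) = (0.760975, 1.628697); Gamma_xxx = 0.327852, Gamma_xxy = 0.392026, Gamma_xyy = 0.063863, Gamma_yxx = -4.291397, Gamma_yxy = 2.471166, Gamma_yyy = -0.512606; k3 = (0.760975, 1.628697, -1.331010, -2.280674)
  k4: at (x, y) = (0.876712, 0.764410), (dx/dtau, dy/dtau) = (0.727252, 1.571237); Gamma_xxx = 0.383514, Gamma_xxy = 0.363081, Gamma_xyy = 0.049369, Gamma_yxx = -4.187068, Gamma_yxy = 2.423504, Gamma_yyy = -0.497380; k4 = (0.727252, 1.571237, -1.154496, -2.096157)
  Y <- Y + (h/6)(k1 + 2k2 + 2k3 + k4): x = 0.8766, y = 0.7643, dx/dtau = 0.7275, dy/dtau = 1.5714
step 4:
  k1: at (x, y) = (0.876619, 0.764310), (dx/dtau, dy/dtau) = (0.727471, 1.571355); Gamma_xxx = 0.383585, Gamma_xxy = 0.363078, Gamma_xyy = 0.049548, Gamma_yxx = -4.188185, Gamma_yxy = 2.423646, Gamma_yyy = -0.497462; k1 = (0.727471, 1.571355, -1.155422, -2.096254)
  k2: at (x, y) = (0.894806, 0.803594), (dx/dtau, dy/dtau) = (0.698586, 1.518949); Gamma_xxx = 0.431319, Gamma_xxy = 0.336486, Gamma_xyy = 0.035714, Gamma_yxx = -4.096197, Gamma_yxy = 2.383179, Gamma_yyy = -0.482495; k2 = (0.698586, 1.518949, -1.006993, -1.945407)
  k3: at (x, y) = (0.894084, 0.802284), (dx/dtau, dy/dtau) = (0.702296, 1.522720); Gamma_xxx = 0.430342, Gamma_xxy = 0.337175, Gamma_xyy = 0.036545, Gamma_yxx = -4.101395, Gamma_yxy = 2.384534, Gamma_yyy = -0.483123; k3 = (0.702296, 1.522720, -1.018140, -1.956946)
  k4: at (x, y) = (0.911734, 0.840446), (dx/dtau, dy/dtau) = (0.676564, 1.473508); Gamma_xxx = 0.471101, Gamma_xxy = 0.312643, Gamma_xyy = 0.022661, Gamma_yxx = -4.015011, Gamma_yxy = 2.349424, Gamma_yyy = -0.468136; k4 = (0.676564, 1.473508, -0.888205, -1.830131)
  Y <- Y + (h/6)(k1 + 2k2 + 2k3 + k4): x = 0.9117, y = 0.8404, dx/dtau = 0.6767, dy/dtau = 1.4736


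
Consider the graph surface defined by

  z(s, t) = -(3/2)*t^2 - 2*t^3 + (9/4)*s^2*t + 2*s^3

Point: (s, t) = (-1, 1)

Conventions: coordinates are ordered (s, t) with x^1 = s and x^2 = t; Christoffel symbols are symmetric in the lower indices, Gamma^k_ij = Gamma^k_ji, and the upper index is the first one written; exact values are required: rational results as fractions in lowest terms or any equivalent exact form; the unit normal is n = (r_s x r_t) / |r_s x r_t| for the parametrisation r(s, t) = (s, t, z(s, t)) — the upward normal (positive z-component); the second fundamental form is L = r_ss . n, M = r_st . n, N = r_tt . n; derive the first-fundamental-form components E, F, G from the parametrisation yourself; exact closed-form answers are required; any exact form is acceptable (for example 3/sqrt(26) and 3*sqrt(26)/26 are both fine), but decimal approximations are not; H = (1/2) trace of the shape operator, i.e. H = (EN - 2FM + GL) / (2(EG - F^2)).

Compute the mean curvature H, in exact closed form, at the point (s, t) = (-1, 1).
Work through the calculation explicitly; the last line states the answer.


z_s = 3/2, z_t = -27/4, z_ss = -15/2, z_st = -9/2, z_tt = -15
E = 13/4, F = -81/8, G = 745/16; answer radicand W^2 = 781/16
unnormalised second-form numerators: l = -15/2, m = -9/2, n = -15; L = l/sqrt(781/16), and similarly M = m/sqrt(W^2), N = n/sqrt(W^2)
H = (E*n - 2*F*m + G*l) / (2*(EG - F^2)*sqrt(W^2)); E*n - 2*F*m + G*l = -15651/32, EG - F^2 = 781/16, so H = (-15651/3124)/sqrt(781/16)

Answer: H = -15651*sqrt(781)/609961


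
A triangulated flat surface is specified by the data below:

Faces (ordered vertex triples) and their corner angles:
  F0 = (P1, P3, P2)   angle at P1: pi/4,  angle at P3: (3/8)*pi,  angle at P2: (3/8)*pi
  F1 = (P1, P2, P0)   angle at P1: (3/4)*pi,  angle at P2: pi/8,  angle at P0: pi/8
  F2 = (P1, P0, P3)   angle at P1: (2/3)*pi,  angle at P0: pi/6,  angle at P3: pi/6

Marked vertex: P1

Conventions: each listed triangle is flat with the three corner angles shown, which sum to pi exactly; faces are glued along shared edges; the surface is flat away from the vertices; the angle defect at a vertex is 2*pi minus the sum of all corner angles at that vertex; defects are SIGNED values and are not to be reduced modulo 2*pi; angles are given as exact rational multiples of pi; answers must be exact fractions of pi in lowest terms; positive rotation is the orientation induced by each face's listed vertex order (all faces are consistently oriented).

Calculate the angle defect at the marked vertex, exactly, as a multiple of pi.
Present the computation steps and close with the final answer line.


Sum of corner angles at P1: (5/3)*pi
defect = 2*pi - (5/3)*pi

Answer: defect(P1) = pi/3


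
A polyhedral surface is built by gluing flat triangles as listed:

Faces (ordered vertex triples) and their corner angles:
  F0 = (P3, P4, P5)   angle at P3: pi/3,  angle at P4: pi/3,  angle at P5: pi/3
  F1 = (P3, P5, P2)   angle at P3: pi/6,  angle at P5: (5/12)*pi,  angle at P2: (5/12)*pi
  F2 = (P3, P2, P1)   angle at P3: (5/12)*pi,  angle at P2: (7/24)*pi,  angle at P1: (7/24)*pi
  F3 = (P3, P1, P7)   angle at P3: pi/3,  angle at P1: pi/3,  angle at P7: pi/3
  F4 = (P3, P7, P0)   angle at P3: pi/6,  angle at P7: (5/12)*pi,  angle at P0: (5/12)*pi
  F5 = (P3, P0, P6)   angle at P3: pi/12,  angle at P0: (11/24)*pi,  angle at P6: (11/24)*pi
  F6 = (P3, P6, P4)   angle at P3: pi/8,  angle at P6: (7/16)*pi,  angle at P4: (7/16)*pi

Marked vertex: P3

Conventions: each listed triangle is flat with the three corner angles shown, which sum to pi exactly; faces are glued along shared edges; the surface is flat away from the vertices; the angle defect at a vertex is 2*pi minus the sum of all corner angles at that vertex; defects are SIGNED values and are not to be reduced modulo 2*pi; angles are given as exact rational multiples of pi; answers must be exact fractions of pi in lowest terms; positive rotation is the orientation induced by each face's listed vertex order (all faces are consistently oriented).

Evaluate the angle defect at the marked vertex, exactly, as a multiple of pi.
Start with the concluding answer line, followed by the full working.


Answer: defect(P3) = (3/8)*pi

Sum of corner angles at P3: (13/8)*pi
defect = 2*pi - (13/8)*pi


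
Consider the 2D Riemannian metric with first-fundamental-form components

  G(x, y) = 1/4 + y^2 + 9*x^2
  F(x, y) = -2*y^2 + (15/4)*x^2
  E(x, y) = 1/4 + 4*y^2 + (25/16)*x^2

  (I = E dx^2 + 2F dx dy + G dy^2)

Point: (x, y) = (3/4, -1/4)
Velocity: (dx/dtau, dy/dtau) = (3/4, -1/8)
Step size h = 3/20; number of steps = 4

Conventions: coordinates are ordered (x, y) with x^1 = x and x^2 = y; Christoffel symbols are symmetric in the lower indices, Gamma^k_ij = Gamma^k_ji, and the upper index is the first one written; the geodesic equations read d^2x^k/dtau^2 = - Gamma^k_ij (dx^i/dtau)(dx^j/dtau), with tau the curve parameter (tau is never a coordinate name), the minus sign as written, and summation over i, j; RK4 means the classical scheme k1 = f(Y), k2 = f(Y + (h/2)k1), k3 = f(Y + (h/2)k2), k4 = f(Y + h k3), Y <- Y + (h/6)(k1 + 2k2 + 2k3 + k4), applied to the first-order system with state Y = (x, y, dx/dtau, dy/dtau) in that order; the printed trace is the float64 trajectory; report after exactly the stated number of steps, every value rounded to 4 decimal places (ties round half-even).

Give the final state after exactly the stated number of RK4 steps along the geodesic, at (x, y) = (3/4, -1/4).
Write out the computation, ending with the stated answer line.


f(Y) = (dx/dtau, dy/dtau, -Gamma^x_ij Y'^i Y'^j, -Gamma^y_ij Y'^i Y'^j) with the Gammas evaluated at the stage position; h = 0.150000; intermediate values shown to 6 dp
step 0: x = 0.7500, y = -0.2500, dx/dtau = 0.7500, dy/dtau = -0.1250
step 1:
  k1: at (x, y) = (0.750000, -0.250000), (dx/dtau, dy/dtau) = (0.750000, -0.125000); Gamma_xxx = -1.971186, Gamma_xxy = -5.403050, Gamma_xyy = -8.753953, Gamma_yxx = 1.960292, Gamma_yxy = 3.250545, Gamma_yyy = 3.185326; k1 = (0.750000, -0.125000, 0.232501, -0.542958)
  k2: at (x, y) = (0.806250, -0.259375), (dx/dtau, dy/dtau) = (0.767438, -0.165722); Gamma_xxx = -2.053519, Gamma_xxy = -5.553136, Gamma_xyy = -9.072526, Gamma_yxx = 1.915457, Gamma_yxy = 3.250141, Gamma_yyy = 3.345780; k2 = (0.767438, -0.165722, 0.046098, -0.393303)
  k3: at (x, y) = (0.807558, -0.262429), (dx/dtau, dy/dtau) = (0.753457, -0.154498); Gamma_xxx = -2.030524, Gamma_xxy = -5.499161, Gamma_xyy = -8.950826, Gamma_yxx = 1.905636, Gamma_yxy = 3.225342, Gamma_yyy = 3.295698; k3 = (0.753457, -0.154498, 0.086090, -0.409585)
  k4: at (x, y) = (0.863019, -0.273175), (dx/dtau, dy/dtau) = (0.762913, -0.186438); Gamma_xxx = -2.086476, Gamma_xxy = -5.593578, Gamma_xyy = -9.156464, Gamma_yxx = 1.861380, Gamma_yxy = 3.209413, Gamma_yyy = 3.405640; k4 = (0.762913, -0.186438, -0.058539, -0.288781)
  Y <- Y + (h/6)(k1 + 2k2 + 2k3 + k4): x = 0.8639, y = -0.2738, dx/dtau = 0.7610, dy/dtau = -0.1859
step 2:
  k1: at (x, y) = (0.863868, -0.273797), (dx/dtau, dy/dtau) = (0.760958, -0.185938); Gamma_xxx = -2.083217, Gamma_xxy = -5.585504, Gamma_xyy = -9.138585, Gamma_yxx = 1.859261, Gamma_yxy = 3.205118, Gamma_yyy = 3.398545; k1 = (0.760958, -0.185938, -0.058347, -0.287126)
  k2: at (x, y) = (0.920939, -0.287742), (dx/dtau, dy/dtau) = (0.756582, -0.207472); Gamma_xxx = -2.104666, Gamma_xxy = -5.602696, Gamma_xyy = -9.183715, Gamma_yxx = 1.808113, Gamma_yxy = 3.160949, Gamma_yyy = 3.439659; k2 = (0.756582, -0.207472, -0.158853, -0.190706)
  k3: at (x, y) = (0.920611, -0.289357), (dx/dtau, dy/dtau) = (0.749044, -0.200241); Gamma_xxx = -2.089731, Gamma_xxy = -5.568081, Gamma_xyy = -9.108083, Gamma_yxx = 1.802900, Gamma_yxy = 3.146370, Gamma_yyy = 3.408037; k3 = (0.749044, -0.200241, -0.132623, -0.204355)
  k4: at (x, y) = (0.976224, -0.303833), (dx/dtau, dy/dtau) = (0.741065, -0.216591); Gamma_xxx = -2.094370, Gamma_xxy = -5.549785, Gamma_xyy = -9.085793, Gamma_yxx = 1.752935, Gamma_yxy = 3.093827, Gamma_yyy = 3.418319; k4 = (0.741065, -0.216591, -0.205160, -0.129863)
  Y <- Y + (h/6)(k1 + 2k2 + 2k3 + k4): x = 0.9767, y = -0.3042, dx/dtau = 0.7398, dy/dtau = -0.2161
step 3:
  k1: at (x, y) = (0.976700, -0.304246), (dx/dtau, dy/dtau) = (0.739797, -0.216116); Gamma_xxx = -2.091888, Gamma_xxy = -5.543747, Gamma_xyy = -9.072970, Gamma_yxx = 1.751586, Gamma_yxy = 3.090882, Gamma_yyy = 3.413138; k1 = (0.739797, -0.216116, -0.204036, -0.129705)
  k2: at (x, y) = (1.032184, -0.320454), (dx/dtau, dy/dtau) = (0.724494, -0.225844); Gamma_xxx = -2.074674, Gamma_xxy = -5.476881, Gamma_xyy = -8.954281, Gamma_yxx = 1.698563, Gamma_yxy = 3.022372, Gamma_yyy = 3.381362; k2 = (0.724494, -0.225844, -0.246585, -0.074974)
  k3: at (x, y) = (1.031037, -0.321184), (dx/dtau, dy/dtau) = (0.721303, -0.221739); Gamma_xxx = -2.066153, Gamma_xxy = -5.457455, Gamma_xyy = -8.912402, Gamma_yxx = 1.696259, Gamma_yxy = 3.014860, Gamma_yyy = 3.363575; k3 = (0.721303, -0.221739, -0.232560, -0.083508)
  k4: at (x, y) = (1.084895, -0.337507), (dx/dtau, dy/dtau) = (0.704913, -0.228642); Gamma_xxx = -2.040250, Gamma_xxy = -5.372891, Gamma_xyy = -8.762356, Gamma_yxx = 1.645272, Gamma_yxy = 2.943769, Gamma_yyy = 3.316727; k4 = (0.704913, -0.228642, -0.260051, -0.042018)
  Y <- Y + (h/6)(k1 + 2k2 + 2k3 + k4): x = 1.0851, y = -0.3377, dx/dtau = 0.7042, dy/dtau = -0.2283
step 4:
  k1: at (x, y) = (1.085107, -0.337744), (dx/dtau, dy/dtau) = (0.704238, -0.228333); Gamma_xxx = -2.038737, Gamma_xxy = -5.369252, Gamma_xyy = -8.754821, Gamma_yxx = 1.644542, Gamma_yxy = 2.942086, Gamma_yyy = 3.313649; k1 = (0.704238, -0.228333, -0.259205, -0.042193)
  k2: at (x, y) = (1.137925, -0.354869), (dx/dtau, dy/dtau) = (0.684797, -0.231497); Gamma_xxx = -2.001408, Gamma_xxy = -5.259981, Gamma_xyy = -8.557603, Gamma_yxx = 1.593396, Gamma_yxy = 2.864373, Gamma_yyy = 3.245574; k2 = (0.684797, -0.231497, -0.270551, -0.012981)
  k3: at (x, y) = (1.136467, -0.355106), (dx/dtau, dy/dtau) = (0.683946, -0.229306); Gamma_xxx = -1.996918, Gamma_xxy = -5.250011, Gamma_xyy = -8.535937, Gamma_yxx = 1.592656, Gamma_yxy = 2.860950, Gamma_yyy = 3.236183; k3 = (0.683946, -0.229306, -0.263798, -0.017795)
  k4: at (x, y) = (1.187699, -0.372140), (dx/dtau, dy/dtau) = (0.664668, -0.231002); Gamma_xxx = -1.956168, Gamma_xxy = -5.134665, Gamma_xyy = -8.329396, Gamma_yxx = 1.544032, Gamma_yxy = 2.784190, Gamma_yyy = 3.162769; k4 = (0.664668, -0.231002, -0.268074, 0.004068)
  Y <- Y + (h/6)(k1 + 2k2 + 2k3 + k4): x = 1.1878, y = -0.3723, dx/dtau = 0.6643, dy/dtau = -0.2308

Answer: x = 1.1878, y = -0.3723, dx/dtau = 0.6643, dy/dtau = -0.2308


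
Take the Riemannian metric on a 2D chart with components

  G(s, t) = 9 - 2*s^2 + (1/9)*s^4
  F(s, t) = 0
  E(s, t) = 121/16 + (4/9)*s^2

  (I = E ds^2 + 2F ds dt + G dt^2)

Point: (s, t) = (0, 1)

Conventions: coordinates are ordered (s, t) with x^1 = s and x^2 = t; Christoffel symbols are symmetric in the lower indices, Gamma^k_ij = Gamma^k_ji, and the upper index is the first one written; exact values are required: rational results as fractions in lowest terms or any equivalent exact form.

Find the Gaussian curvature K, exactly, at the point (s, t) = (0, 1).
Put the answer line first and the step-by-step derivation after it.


Answer: K = 32/1089

E = 121/16, F = 0, G = 9, EG - F^2 = 1089/16 at the point
E_s = 0, E_t = 0, F_s = 0, F_t = 0, G_s = 0, G_t = 0
E_tt = 0, F_st = 0, G_ss = -4
K follows from Brioschi's formula, (det M1 - det M2)/(EG - F^2)^2.
M1 = [[-E_tt/2 + F_st - G_ss/2, E_s/2, F_s - E_t/2], [F_t - G_s/2, E, F], [G_t/2, F, G]] = [[2, 0, 0], [0, 121/16, 0], [0, 0, 9]]; det M1 = 1089/8
M2 = [[0, E_t/2, G_s/2], [E_t/2, E, F], [G_s/2, F, G]] = [[0, 0, 0], [0, 121/16, 0], [0, 0, 9]]; det M2 = 0
det M1 - det M2 = 1089/8; K = 1089/8 / (1089/16)^2 = 32/1089


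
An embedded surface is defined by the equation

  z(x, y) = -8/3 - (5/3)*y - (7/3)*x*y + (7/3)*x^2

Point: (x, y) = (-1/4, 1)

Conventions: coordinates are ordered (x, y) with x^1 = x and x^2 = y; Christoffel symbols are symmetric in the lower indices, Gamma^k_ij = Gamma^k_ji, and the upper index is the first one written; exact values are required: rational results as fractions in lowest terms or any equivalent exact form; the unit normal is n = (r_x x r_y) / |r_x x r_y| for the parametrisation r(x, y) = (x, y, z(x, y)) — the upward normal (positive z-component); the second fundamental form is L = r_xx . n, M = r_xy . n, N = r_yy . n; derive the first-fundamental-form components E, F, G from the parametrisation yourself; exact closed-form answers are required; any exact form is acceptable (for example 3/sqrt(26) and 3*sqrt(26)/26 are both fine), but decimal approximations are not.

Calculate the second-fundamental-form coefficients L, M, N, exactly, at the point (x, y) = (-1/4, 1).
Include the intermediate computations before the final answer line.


z_x = -7/2, z_y = -13/12, z_xx = 14/3, z_xy = -7/3, z_yy = 0
E = 53/4, F = 91/24, G = 313/144; answer radicand W^2 = 2077/144
unnormalised second-form numerators: l = 14/3, m = -7/3, n = 0; L = l/sqrt(2077/144), and similarly M = m/sqrt(W^2), N = n/sqrt(W^2)

Answer: L = 56*sqrt(2077)/2077, M = -28*sqrt(2077)/2077, N = 0


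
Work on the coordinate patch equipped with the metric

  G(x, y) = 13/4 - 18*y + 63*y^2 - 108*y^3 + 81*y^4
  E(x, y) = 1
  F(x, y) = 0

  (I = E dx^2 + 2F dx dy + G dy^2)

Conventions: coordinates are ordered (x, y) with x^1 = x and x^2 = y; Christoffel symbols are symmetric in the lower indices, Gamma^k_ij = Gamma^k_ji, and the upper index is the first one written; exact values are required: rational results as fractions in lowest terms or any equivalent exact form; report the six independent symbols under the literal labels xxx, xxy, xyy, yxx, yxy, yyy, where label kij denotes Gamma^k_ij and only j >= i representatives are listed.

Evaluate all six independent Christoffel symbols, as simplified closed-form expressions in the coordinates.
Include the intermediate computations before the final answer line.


E = 1; F = 0; G = 13/4 - 18*y + 63*y^2 - 108*y^3 + 81*y^4
Gamma^k_ij = (1/2) g^{kl} (d_i g_jl + d_j g_il - d_l g_ij), with g^inv = (1/(EG-F^2)) [[G, -F], [-F, E]]
first partials: E_x = 0, E_y = 0, F_x = 0, F_y = 0, G_x = 0, G_y = -18 + 126*y - 324*y^2 + 324*y^3
D = EG - F^2 = 13/4 - 18*y + 63*y^2 - 108*y^3 + 81*y^4
expanded: Gamma^x_xx = (G E_x - 2F F_x + F E_y)/(2D), Gamma^x_xy = (G E_y - F G_x)/(2D), Gamma^x_yy = (2G F_y - G G_x - F G_y)/(2D), Gamma^y_xx = (2E F_x - E E_y - F E_x)/(2D), Gamma^y_xy = (E G_x - F E_y)/(2D), Gamma^y_yy = (E G_y - 2F F_y + F G_x)/(2D); substitute and cancel common factors

Answer: Gamma_xxx = 0, Gamma_xxy = 0, Gamma_xyy = 0, Gamma_yxx = 0, Gamma_yxy = 0, Gamma_yyy = (648*y^3 - 648*y^2 + 252*y - 36)/(324*y^4 - 432*y^3 + 252*y^2 - 72*y + 13)


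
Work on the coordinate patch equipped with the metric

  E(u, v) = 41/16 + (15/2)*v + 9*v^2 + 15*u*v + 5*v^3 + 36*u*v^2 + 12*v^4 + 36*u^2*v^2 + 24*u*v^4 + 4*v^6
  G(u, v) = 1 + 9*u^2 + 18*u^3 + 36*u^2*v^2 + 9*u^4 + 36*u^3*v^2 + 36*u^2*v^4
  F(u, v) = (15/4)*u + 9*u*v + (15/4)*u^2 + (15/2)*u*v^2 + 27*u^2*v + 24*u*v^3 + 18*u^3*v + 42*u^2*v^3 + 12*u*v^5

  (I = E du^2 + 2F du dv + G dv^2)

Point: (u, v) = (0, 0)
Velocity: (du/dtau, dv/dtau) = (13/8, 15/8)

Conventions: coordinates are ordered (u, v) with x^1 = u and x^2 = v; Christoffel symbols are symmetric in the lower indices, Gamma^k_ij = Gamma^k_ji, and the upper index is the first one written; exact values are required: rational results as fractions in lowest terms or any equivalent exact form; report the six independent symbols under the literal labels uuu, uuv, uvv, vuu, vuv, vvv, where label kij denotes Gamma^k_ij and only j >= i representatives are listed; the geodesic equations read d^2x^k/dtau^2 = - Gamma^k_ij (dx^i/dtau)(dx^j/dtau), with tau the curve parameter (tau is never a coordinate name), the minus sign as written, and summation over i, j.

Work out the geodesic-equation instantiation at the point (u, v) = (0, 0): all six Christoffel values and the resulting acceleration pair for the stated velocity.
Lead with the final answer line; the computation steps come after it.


Answer: Gamma_uuu = 0, Gamma_uuv = 60/41, Gamma_uvv = 0, Gamma_vuu = 0, Gamma_vuv = 0, Gamma_vvv = 0; accelerations (d^2u/dtau^2, d^2v/dtau^2) = (-2925/328, 0)

E = 41/16, F = 0, G = 1 at the point
E_u = 0, E_v = 15/2, F_u = 15/4, F_v = 0, G_u = 0, G_v = 0
EG - F^2 = 41/16;  g^inv = (16/41) * [[1, 0], [0, 41/16]]
first-kind symbols [ij,l] = (1/2)(d_i g_jl + d_j g_il - d_l g_ij): [uu,u] = E_u/2 = 0, [uu,v] = F_u - E_v/2 = 0, [uv,u] = E_v/2 = 15/4, [uv,v] = G_u/2 = 0, [vv,u] = F_v - G_u/2 = 0, [vv,v] = G_v/2 = 0
Gamma^u_ij = (G*[ij,u] - F*[ij,v])/(EG - F^2), Gamma^v_ij = (E*[ij,v] - F*[ij,u])/(EG - F^2)
Gamma_uuu = 0, Gamma_uuv = 60/41, Gamma_uvv = 0, Gamma_vuu = 0, Gamma_vuv = 0, Gamma_vvv = 0
d^2u/dtau^2 = -(Gamma_uuu*(13/8)^2 + 2*Gamma_uuv*(13/8)*(15/8) + Gamma_uvv*(15/8)^2) = -2925/328
d^2v/dtau^2 = -(Gamma_vuu*(13/8)^2 + 2*Gamma_vuv*(13/8)*(15/8) + Gamma_vvv*(15/8)^2) = 0


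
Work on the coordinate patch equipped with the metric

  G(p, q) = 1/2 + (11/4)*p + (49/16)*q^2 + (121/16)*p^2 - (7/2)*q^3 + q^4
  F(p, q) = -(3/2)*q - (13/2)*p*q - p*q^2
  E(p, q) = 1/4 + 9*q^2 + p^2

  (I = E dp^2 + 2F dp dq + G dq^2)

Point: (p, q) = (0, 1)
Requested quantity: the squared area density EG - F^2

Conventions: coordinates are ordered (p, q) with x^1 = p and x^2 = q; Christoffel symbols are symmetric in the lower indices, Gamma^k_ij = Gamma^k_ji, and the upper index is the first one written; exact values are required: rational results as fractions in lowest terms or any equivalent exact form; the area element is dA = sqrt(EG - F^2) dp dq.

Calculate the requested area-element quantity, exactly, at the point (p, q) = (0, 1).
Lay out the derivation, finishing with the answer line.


E = 37/4, F = -3/2, G = 17/16; EG - F^2 = 485/64

Answer: EG - F^2 = 485/64


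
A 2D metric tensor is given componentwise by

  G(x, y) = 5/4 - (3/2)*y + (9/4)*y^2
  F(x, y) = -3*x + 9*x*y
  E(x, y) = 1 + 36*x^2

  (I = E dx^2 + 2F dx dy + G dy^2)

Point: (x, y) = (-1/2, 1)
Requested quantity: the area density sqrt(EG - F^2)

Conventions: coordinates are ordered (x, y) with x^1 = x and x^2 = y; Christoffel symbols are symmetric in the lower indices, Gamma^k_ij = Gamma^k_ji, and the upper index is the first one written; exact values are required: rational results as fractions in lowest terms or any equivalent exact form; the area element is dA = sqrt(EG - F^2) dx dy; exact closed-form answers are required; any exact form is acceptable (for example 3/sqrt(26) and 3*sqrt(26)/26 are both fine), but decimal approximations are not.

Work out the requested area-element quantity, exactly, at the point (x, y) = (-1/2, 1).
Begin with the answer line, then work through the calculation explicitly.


Answer: sqrt(EG - F^2) = sqrt(11)

E = 10, F = -3, G = 2; EG - F^2 = 11


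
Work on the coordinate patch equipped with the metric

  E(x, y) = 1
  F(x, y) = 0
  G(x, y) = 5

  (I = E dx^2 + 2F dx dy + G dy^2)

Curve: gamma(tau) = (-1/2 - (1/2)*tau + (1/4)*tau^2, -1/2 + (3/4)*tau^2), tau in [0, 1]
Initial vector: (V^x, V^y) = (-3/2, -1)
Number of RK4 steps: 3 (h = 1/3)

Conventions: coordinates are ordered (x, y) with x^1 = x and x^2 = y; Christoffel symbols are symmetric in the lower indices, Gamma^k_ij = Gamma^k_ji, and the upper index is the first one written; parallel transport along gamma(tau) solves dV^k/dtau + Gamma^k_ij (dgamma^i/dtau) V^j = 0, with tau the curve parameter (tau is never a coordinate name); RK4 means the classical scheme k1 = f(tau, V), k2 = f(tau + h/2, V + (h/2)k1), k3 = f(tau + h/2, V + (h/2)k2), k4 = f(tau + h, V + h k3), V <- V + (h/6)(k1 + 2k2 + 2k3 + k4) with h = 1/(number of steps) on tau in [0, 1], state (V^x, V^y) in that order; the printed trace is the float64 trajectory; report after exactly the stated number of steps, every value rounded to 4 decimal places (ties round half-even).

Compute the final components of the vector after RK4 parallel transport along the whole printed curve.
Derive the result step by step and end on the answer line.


gamma'(tau) = (-1/2 + (1/2)*tau, (3/2)*tau); f(tau, V)^k = -Gamma^k_ij(gamma(tau)) gamma'^i(tau) V^j; h = 1/3; intermediate values shown to 6 dp
curve data and Christoffel symbols at the stage parameters:
  tau = 0.000000: gamma = (-0.500000, -0.500000), gamma' = (-0.500000, 0.000000); Gamma_xxx = 0.000000, Gamma_xxy = 0.000000, Gamma_xyy = 0.000000, Gamma_yxx = 0.000000, Gamma_yxy = 0.000000, Gamma_yyy = 0.000000
  tau = 0.166667: gamma = (-0.576389, -0.479167), gamma' = (-0.416667, 0.250000); Gamma_xxx = 0.000000, Gamma_xxy = 0.000000, Gamma_xyy = 0.000000, Gamma_yxx = 0.000000, Gamma_yxy = 0.000000, Gamma_yyy = 0.000000
  tau = 0.333333: gamma = (-0.638889, -0.416667), gamma' = (-0.333333, 0.500000); Gamma_xxx = 0.000000, Gamma_xxy = 0.000000, Gamma_xyy = 0.000000, Gamma_yxx = 0.000000, Gamma_yxy = 0.000000, Gamma_yyy = 0.000000
  tau = 0.500000: gamma = (-0.687500, -0.312500), gamma' = (-0.250000, 0.750000); Gamma_xxx = 0.000000, Gamma_xxy = 0.000000, Gamma_xyy = 0.000000, Gamma_yxx = 0.000000, Gamma_yxy = 0.000000, Gamma_yyy = 0.000000
  tau = 0.666667: gamma = (-0.722222, -0.166667), gamma' = (-0.166667, 1.000000); Gamma_xxx = 0.000000, Gamma_xxy = 0.000000, Gamma_xyy = 0.000000, Gamma_yxx = 0.000000, Gamma_yxy = 0.000000, Gamma_yyy = 0.000000
  tau = 0.833333: gamma = (-0.743056, 0.020833), gamma' = (-0.083333, 1.250000); Gamma_xxx = 0.000000, Gamma_xxy = 0.000000, Gamma_xyy = 0.000000, Gamma_yxx = 0.000000, Gamma_yxy = 0.000000, Gamma_yyy = 0.000000
  tau = 1.000000: gamma = (-0.750000, 0.250000), gamma' = (0.000000, 1.500000); Gamma_xxx = 0.000000, Gamma_xxy = 0.000000, Gamma_xyy = 0.000000, Gamma_yxx = 0.000000, Gamma_yxy = 0.000000, Gamma_yyy = 0.000000
step 0: V^x = -1.5000, V^y = -1.0000
step 1: k1 = (0.000000, 0.000000), k2 = (0.000000, 0.000000), k3 = (0.000000, 0.000000), k4 = (0.000000, 0.000000); V <- V + (h/6)(k1 + 2k2 + 2k3 + k4): V^x = -1.5000, V^y = -1.0000
step 2: k1 = (0.000000, 0.000000), k2 = (0.000000, 0.000000), k3 = (0.000000, 0.000000), k4 = (0.000000, 0.000000); V <- V + (h/6)(k1 + 2k2 + 2k3 + k4): V^x = -1.5000, V^y = -1.0000
step 3: k1 = (0.000000, 0.000000), k2 = (0.000000, 0.000000), k3 = (0.000000, 0.000000), k4 = (0.000000, 0.000000); V <- V + (h/6)(k1 + 2k2 + 2k3 + k4): V^x = -1.5000, V^y = -1.0000

Answer: V^x = -1.5000, V^y = -1.0000


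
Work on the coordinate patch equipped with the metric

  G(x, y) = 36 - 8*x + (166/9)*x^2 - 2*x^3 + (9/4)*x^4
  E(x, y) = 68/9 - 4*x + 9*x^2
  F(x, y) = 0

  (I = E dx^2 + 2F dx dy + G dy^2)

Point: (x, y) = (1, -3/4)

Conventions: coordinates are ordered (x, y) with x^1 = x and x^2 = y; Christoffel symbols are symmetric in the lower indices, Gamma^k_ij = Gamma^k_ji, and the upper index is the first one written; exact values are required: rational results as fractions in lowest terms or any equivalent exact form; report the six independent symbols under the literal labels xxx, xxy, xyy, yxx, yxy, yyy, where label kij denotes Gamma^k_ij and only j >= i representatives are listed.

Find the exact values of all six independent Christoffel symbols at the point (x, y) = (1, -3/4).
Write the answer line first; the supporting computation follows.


Answer: Gamma_xxx = 63/113, Gamma_xxy = 0, Gamma_xyy = -287/226, Gamma_yxx = 0, Gamma_yxy = 14/41, Gamma_yyy = 0

E = 113/9, F = 0, G = 1681/36 at the point
E_x = 14, E_y = 0, F_x = 0, F_y = 0, G_x = 287/9, G_y = 0
EG - F^2 = 189953/324;  g^inv = (324/189953) * [[1681/36, 0], [0, 113/9]]
first-kind symbols [ij,l] = (1/2)(d_i g_jl + d_j g_il - d_l g_ij): [xx,x] = E_x/2 = 7, [xx,y] = F_x - E_y/2 = 0, [xy,x] = E_y/2 = 0, [xy,y] = G_x/2 = 287/18, [yy,x] = F_y - G_x/2 = -287/18, [yy,y] = G_y/2 = 0
Gamma^x_ij = (G*[ij,x] - F*[ij,y])/(EG - F^2), Gamma^y_ij = (E*[ij,y] - F*[ij,x])/(EG - F^2)


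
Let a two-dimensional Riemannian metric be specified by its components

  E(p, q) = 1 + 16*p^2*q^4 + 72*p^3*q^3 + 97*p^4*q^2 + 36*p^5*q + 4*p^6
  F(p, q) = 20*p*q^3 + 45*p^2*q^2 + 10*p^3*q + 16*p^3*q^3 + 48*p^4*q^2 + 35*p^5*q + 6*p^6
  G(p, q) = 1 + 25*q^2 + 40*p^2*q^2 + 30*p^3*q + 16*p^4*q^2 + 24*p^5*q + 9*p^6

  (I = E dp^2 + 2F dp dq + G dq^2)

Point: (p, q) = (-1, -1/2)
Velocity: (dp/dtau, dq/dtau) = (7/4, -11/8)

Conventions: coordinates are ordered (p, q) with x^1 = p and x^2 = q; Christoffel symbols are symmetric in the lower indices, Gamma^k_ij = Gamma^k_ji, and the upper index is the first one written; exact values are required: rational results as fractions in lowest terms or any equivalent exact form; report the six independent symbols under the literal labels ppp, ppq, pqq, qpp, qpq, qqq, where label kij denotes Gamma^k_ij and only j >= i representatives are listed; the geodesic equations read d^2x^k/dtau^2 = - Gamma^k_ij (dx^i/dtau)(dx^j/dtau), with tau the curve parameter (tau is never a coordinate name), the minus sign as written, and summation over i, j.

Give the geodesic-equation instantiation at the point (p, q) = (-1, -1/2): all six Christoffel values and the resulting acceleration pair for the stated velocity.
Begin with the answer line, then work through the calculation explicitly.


Answer: Gamma_ppp = -240/227, Gamma_ppq = -195/227, Gamma_pqq = -135/227, Gamma_qpp = -240/227, Gamma_qpq = -195/227, Gamma_qqq = -135/227; accelerations (d^2p/dtau^2, d^2q/dtau^2) = (3315/14528, 3315/14528)

E = 229/4, F = 225/4, G = 229/4 at the point
E_p = -240, E_q = -195, F_p = -435/2, F_q = -165, G_p = -195, G_q = -135
EG - F^2 = 227/2;  g^inv = (2/227) * [[229/4, -225/4], [-225/4, 229/4]]
first-kind symbols [ij,l] = (1/2)(d_i g_jl + d_j g_il - d_l g_ij): [pp,p] = E_p/2 = -120, [pp,q] = F_p - E_q/2 = -120, [pq,p] = E_q/2 = -195/2, [pq,q] = G_p/2 = -195/2, [qq,p] = F_q - G_p/2 = -135/2, [qq,q] = G_q/2 = -135/2
Gamma^p_ij = (G*[ij,p] - F*[ij,q])/(EG - F^2), Gamma^q_ij = (E*[ij,q] - F*[ij,p])/(EG - F^2)
Gamma_ppp = -240/227, Gamma_ppq = -195/227, Gamma_pqq = -135/227, Gamma_qpp = -240/227, Gamma_qpq = -195/227, Gamma_qqq = -135/227
d^2p/dtau^2 = -(Gamma_ppp*(7/4)^2 + 2*Gamma_ppq*(7/4)*(-11/8) + Gamma_pqq*(-11/8)^2) = 3315/14528
d^2q/dtau^2 = -(Gamma_qpp*(7/4)^2 + 2*Gamma_qpq*(7/4)*(-11/8) + Gamma_qqq*(-11/8)^2) = 3315/14528


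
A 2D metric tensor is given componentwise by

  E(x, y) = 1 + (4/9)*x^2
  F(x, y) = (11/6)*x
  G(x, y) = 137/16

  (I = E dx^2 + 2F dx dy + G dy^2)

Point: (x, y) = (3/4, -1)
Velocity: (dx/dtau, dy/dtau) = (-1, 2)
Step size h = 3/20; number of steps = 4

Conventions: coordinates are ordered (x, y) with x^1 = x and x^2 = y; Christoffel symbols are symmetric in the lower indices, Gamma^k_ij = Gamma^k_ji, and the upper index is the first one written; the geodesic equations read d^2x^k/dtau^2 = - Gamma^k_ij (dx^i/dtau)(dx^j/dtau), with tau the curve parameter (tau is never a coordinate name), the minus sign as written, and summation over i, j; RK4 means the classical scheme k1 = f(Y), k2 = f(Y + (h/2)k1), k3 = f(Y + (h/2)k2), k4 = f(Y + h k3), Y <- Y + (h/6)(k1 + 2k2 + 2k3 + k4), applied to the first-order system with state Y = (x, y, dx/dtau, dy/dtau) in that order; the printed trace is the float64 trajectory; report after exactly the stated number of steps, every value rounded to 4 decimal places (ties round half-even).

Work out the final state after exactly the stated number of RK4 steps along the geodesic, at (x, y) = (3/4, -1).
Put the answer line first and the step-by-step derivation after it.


Answer: x = 0.1449, y = 0.1616, dx/dtau = -1.0139, dy/dtau = 1.8709

f(Y) = (dx/dtau, dy/dtau, -Gamma^x_ij Y'^i Y'^j, -Gamma^y_ij Y'^i Y'^j) with the Gammas evaluated at the stage position; h = 0.150000; intermediate values shown to 6 dp
step 0: x = 0.7500, y = -1.0000, dx/dtau = -1.0000, dy/dtau = 2.0000
step 1:
  k1: at (x, y) = (0.750000, -1.000000), (dx/dtau, dy/dtau) = (-1.000000, 2.000000); Gamma_xxx = 0.037825, Gamma_xxy = 0.000000, Gamma_xyy = 0.000000, Gamma_yxx = 0.208038, Gamma_yxy = 0.000000, Gamma_yyy = 0.000000; k1 = (-1.000000, 2.000000, -0.037825, -0.208038)
  k2: at (x, y) = (0.675000, -0.850000), (dx/dtau, dy/dtau) = (-1.002837, 1.984397); Gamma_xxx = 0.034227, Gamma_xxy = 0.000000, Gamma_xyy = 0.000000, Gamma_yxx = 0.209165, Gamma_yxy = 0.000000, Gamma_yyy = 0.000000; k2 = (-1.002837, 1.984397, -0.034422, -0.210354)
  k3: at (x, y) = (0.674787, -0.851170), (dx/dtau, dy/dtau) = (-1.002582, 1.984223); Gamma_xxx = 0.034217, Gamma_xxy = 0.000000, Gamma_xyy = 0.000000, Gamma_yxx = 0.209168, Gamma_yxy = 0.000000, Gamma_yyy = 0.000000; k3 = (-1.002582, 1.984223, -0.034394, -0.210250)
  k4: at (x, y) = (0.599613, -0.702366), (dx/dtau, dy/dtau) = (-1.005159, 1.968463); Gamma_xxx = 0.030553, Gamma_xxy = 0.000000, Gamma_xyy = 0.000000, Gamma_yxx = 0.210189, Gamma_yxy = 0.000000, Gamma_yyy = 0.000000; k4 = (-1.005159, 1.968463, -0.030869, -0.212364)
  Y <- Y + (h/6)(k1 + 2k2 + 2k3 + k4): x = 0.5996, y = -0.7024, dx/dtau = -1.0052, dy/dtau = 1.9685
step 2:
  k1: at (x, y) = (0.599600, -0.702357), (dx/dtau, dy/dtau) = (-1.005158, 1.968460); Gamma_xxx = 0.030553, Gamma_xxy = 0.000000, Gamma_xyy = 0.000000, Gamma_yxx = 0.210190, Gamma_yxy = 0.000000, Gamma_yyy = 0.000000; k1 = (-1.005158, 1.968460, -0.030869, -0.212363)
  k2: at (x, y) = (0.524213, -0.554723), (dx/dtau, dy/dtau) = (-1.007473, 1.952533); Gamma_xxx = 0.026827, Gamma_xxy = 0.000000, Gamma_xyy = 0.000000, Gamma_yxx = 0.211101, Gamma_yxy = 0.000000, Gamma_yyy = 0.000000; k2 = (-1.007473, 1.952533, -0.027230, -0.214268)
  k3: at (x, y) = (0.524040, -0.555917), (dx/dtau, dy/dtau) = (-1.007200, 1.952390); Gamma_xxx = 0.026818, Gamma_xxy = 0.000000, Gamma_xyy = 0.000000, Gamma_yxx = 0.211103, Gamma_yxy = 0.000000, Gamma_yyy = 0.000000; k3 = (-1.007200, 1.952390, -0.027206, -0.214154)
  k4: at (x, y) = (0.448520, -0.409499), (dx/dtau, dy/dtau) = (-1.009239, 1.936337); Gamma_xxx = 0.023040, Gamma_xxy = 0.000000, Gamma_xyy = 0.000000, Gamma_yxx = 0.211899, Gamma_yxy = 0.000000, Gamma_yyy = 0.000000; k4 = (-1.009239, 1.936337, -0.023468, -0.215833)
  Y <- Y + (h/6)(k1 + 2k2 + 2k3 + k4): x = 0.4485, y = -0.4095, dx/dtau = -1.0092, dy/dtau = 1.9363
step 3:
  k1: at (x, y) = (0.448506, -0.409491), (dx/dtau, dy/dtau) = (-1.009238, 1.936334); Gamma_xxx = 0.023040, Gamma_xxy = 0.000000, Gamma_xyy = 0.000000, Gamma_yxx = 0.211899, Gamma_yxy = 0.000000, Gamma_yyy = 0.000000; k1 = (-1.009238, 1.936334, -0.023467, -0.215833)
  k2: at (x, y) = (0.372814, -0.264266), (dx/dtau, dy/dtau) = (-1.010998, 1.920146); Gamma_xxx = 0.019213, Gamma_xxy = 0.000000, Gamma_xyy = 0.000000, Gamma_yxx = 0.212578, Gamma_yxy = 0.000000, Gamma_yyy = 0.000000; k2 = (-1.010998, 1.920146, -0.019638, -0.217280)
  k3: at (x, y) = (0.372682, -0.265480), (dx/dtau, dy/dtau) = (-1.010711, 1.920038); Gamma_xxx = 0.019206, Gamma_xxy = 0.000000, Gamma_xyy = 0.000000, Gamma_yxx = 0.212579, Gamma_yxy = 0.000000, Gamma_yyy = 0.000000; k3 = (-1.010711, 1.920038, -0.019620, -0.217158)
  k4: at (x, y) = (0.296900, -0.121486), (dx/dtau, dy/dtau) = (-1.012181, 1.903760); Gamma_xxx = 0.015341, Gamma_xxy = 0.000000, Gamma_xyy = 0.000000, Gamma_yxx = 0.213137, Gamma_yxy = 0.000000, Gamma_yyy = 0.000000; k4 = (-1.012181, 1.903760, -0.015717, -0.218361)
  Y <- Y + (h/6)(k1 + 2k2 + 2k3 + k4): x = 0.2969, y = -0.1215, dx/dtau = -1.0122, dy/dtau = 1.9038
step 4:
  k1: at (x, y) = (0.296886, -0.121480), (dx/dtau, dy/dtau) = (-1.012181, 1.903757); Gamma_xxx = 0.015340, Gamma_xxy = 0.000000, Gamma_xyy = 0.000000, Gamma_yxx = 0.213137, Gamma_yxy = 0.000000, Gamma_yyy = 0.000000; k1 = (-1.012181, 1.903757, -0.015716, -0.218361)
  k2: at (x, y) = (0.220972, 0.021302), (dx/dtau, dy/dtau) = (-1.013359, 1.887380); Gamma_xxx = 0.011441, Gamma_xxy = 0.000000, Gamma_xyy = 0.000000, Gamma_yxx = 0.213571, Gamma_yxy = 0.000000, Gamma_yyy = 0.000000; k2 = (-1.013359, 1.887380, -0.011748, -0.219315)
  k3: at (x, y) = (0.220884, 0.020074), (dx/dtau, dy/dtau) = (-1.013062, 1.887308); Gamma_xxx = 0.011436, Gamma_xxy = 0.000000, Gamma_xyy = 0.000000, Gamma_yxx = 0.213571, Gamma_yxy = 0.000000, Gamma_yyy = 0.000000; k3 = (-1.013062, 1.887308, -0.011737, -0.219187)
  k4: at (x, y) = (0.144926, 0.161616), (dx/dtau, dy/dtau) = (-1.013941, 1.870879); Gamma_xxx = 0.007514, Gamma_xxy = 0.000000, Gamma_xyy = 0.000000, Gamma_yxx = 0.213879, Gamma_yxy = 0.000000, Gamma_yyy = 0.000000; k4 = (-1.013941, 1.870879, -0.007725, -0.219884)
  Y <- Y + (h/6)(k1 + 2k2 + 2k3 + k4): x = 0.1449, y = 0.1616, dx/dtau = -1.0139, dy/dtau = 1.8709


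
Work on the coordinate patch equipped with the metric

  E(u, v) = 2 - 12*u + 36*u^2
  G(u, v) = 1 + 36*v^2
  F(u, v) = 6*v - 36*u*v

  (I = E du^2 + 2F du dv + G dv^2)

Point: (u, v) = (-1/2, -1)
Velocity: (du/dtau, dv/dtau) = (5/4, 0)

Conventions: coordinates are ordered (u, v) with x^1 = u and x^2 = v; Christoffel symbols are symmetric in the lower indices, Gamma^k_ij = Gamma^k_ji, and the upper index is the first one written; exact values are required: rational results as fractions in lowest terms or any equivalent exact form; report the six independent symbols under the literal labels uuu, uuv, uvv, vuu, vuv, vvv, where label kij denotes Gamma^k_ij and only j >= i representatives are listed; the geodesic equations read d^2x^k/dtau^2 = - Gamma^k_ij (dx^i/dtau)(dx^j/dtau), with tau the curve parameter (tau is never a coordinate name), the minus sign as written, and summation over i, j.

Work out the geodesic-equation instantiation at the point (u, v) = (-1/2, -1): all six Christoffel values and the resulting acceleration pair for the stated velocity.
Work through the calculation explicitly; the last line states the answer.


E = 17, F = -24, G = 37 at the point
E_u = -48, E_v = 0, F_u = 36, F_v = 24, G_u = 0, G_v = -72
EG - F^2 = 53;  g^inv = (1/53) * [[37, 24], [24, 17]]
first-kind symbols [ij,l] = (1/2)(d_i g_jl + d_j g_il - d_l g_ij): [uu,u] = E_u/2 = -24, [uu,v] = F_u - E_v/2 = 36, [uv,u] = E_v/2 = 0, [uv,v] = G_u/2 = 0, [vv,u] = F_v - G_u/2 = 24, [vv,v] = G_v/2 = -36
Gamma^u_ij = (G*[ij,u] - F*[ij,v])/(EG - F^2), Gamma^v_ij = (E*[ij,v] - F*[ij,u])/(EG - F^2)
Gamma_uuu = -24/53, Gamma_uuv = 0, Gamma_uvv = 24/53, Gamma_vuu = 36/53, Gamma_vuv = 0, Gamma_vvv = -36/53
d^2u/dtau^2 = -(Gamma_uuu*(5/4)^2 + 2*Gamma_uuv*(5/4)*(0) + Gamma_uvv*(0)^2) = 75/106
d^2v/dtau^2 = -(Gamma_vuu*(5/4)^2 + 2*Gamma_vuv*(5/4)*(0) + Gamma_vvv*(0)^2) = -225/212

Answer: Gamma_uuu = -24/53, Gamma_uuv = 0, Gamma_uvv = 24/53, Gamma_vuu = 36/53, Gamma_vuv = 0, Gamma_vvv = -36/53; accelerations (d^2u/dtau^2, d^2v/dtau^2) = (75/106, -225/212)
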